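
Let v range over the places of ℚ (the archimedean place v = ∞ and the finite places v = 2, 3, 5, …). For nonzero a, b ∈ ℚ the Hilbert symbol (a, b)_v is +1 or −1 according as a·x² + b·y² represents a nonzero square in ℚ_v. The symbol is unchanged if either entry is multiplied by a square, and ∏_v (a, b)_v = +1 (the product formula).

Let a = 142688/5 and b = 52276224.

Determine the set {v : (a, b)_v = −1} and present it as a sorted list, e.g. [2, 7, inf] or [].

[11, 13]

(a, b) ≡ (910, 51051) mod (ℚ^×)²; places V = {2, 3, 5, 7, 11, 13, 17, ∞}.
(a,b)_2: α=5, β=10; u≡7, v≡3 (mod 8); ε(u)ε(v)=1·1, αω(v)=5·1, βω(u)=10·0; sum ≡ 0  ⇒  +1.
(a,b)_5: α=-1, u≡3; β=0, v≡4 (mod 5); (3|5)=-1, (4|5)=+1; sign (−1)^0·-1^0·+1^-1 = +1.
(a,b)_3: α=0, u≡1; β=1, v≡1 (mod 3); (1|3)=+1, (1|3)=+1; sign (−1)^0·+1^1·+1^0 = +1.
(a,b)_13: α=1, u≡6; β=1, v≡10 (mod 13); (6|13)=-1, (10|13)=+1; sign (−1)^0·-1^1·+1^1 = -1.
(a,b)_11: α=0, u≡8; β=1, v≡10 (mod 11); (8|11)=-1, (10|11)=-1; sign (−1)^0·-1^1·-1^0 = -1.
(a,b)_7: α=3, u≡2; β=1, v≡5 (mod 7); (2|7)=+1, (5|7)=-1; sign (−1)^1·+1^1·-1^3 = +1.
(a,b)_∞: sgn(910)=+, sgn(51051)=+, so +1.
(a,b)_17: α=0, u≡15; β=1, v≡10 (mod 17); (15|17)=+1, (10|17)=-1; sign (−1)^0·+1^1·-1^0 = +1.
(910, 51051 / ℚ) ramifies at {11, 13}: a division algebra.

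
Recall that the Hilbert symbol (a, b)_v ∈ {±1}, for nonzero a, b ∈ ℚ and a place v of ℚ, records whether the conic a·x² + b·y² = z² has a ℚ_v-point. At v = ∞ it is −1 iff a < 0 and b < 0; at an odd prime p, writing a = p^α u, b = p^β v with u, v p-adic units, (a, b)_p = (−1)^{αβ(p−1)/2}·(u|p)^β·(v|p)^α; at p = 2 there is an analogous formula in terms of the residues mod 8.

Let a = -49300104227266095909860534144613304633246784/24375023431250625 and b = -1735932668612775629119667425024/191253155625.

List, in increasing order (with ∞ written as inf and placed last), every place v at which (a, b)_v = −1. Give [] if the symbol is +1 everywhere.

Mod squares: a ≡ -159895241, b ≡ -31. Check v ∈ {∞, 2, 3, 5, 7, 11, 13, 17, 19, 23, 29, 31, 37, 47}.
v=31: a=31^1·(≡22), b=31^1·(≡13) mod 31; (22|31)=-1, (13|31)=-1; (−1)^{1·1·15}·(-1)^1·(-1)^1 = -1.
v=37: a=37^3·(≡28), b=37^2·(≡13) mod 37; (28|37)=+1, (13|37)=-1; (−1)^{3·2·18}·(+1)^2·(-1)^3 = -1.
v=23: a=23^3·(≡12), b=23^2·(≡5) mod 23; (12|23)=+1, (5|23)=-1; (−1)^{3·2·11}·(+1)^2·(-1)^3 = -1.
v=3: a=3^-4·(≡1), b=3^-2·(≡2) mod 3; (1|3)=+1, (2|3)=-1; (−1)^{-4·-2·1}·(+1)^-2·(-1)^-4 = +1.
v=5: a=5^-4·(≡1), b=5^-4·(≡4) mod 5; (1|5)=+1, (4|5)=+1; (−1)^{-4·-4·2}·(+1)^-4·(+1)^-4 = +1.
v=7: a=7^-8·(≡5), b=7^-6·(≡4) mod 7; (5|7)=-1, (4|7)=+1; (−1)^{-8·-6·3}·(-1)^-6·(+1)^-8 = +1.
v=47: a=47^2·(≡21), b=47^2·(≡16) mod 47; (21|47)=+1, (16|47)=+1; (−1)^{2·2·23}·(+1)^2·(+1)^2 = +1.
v=13: a=13^6·(≡12), b=13^4·(≡2) mod 13; (12|13)=+1, (2|13)=-1; (−1)^{6·4·6}·(+1)^4·(-1)^6 = +1.
v=29: a=29^3·(≡5), b=29^2·(≡15) mod 29; (5|29)=+1, (15|29)=-1; (−1)^{3·2·14}·(+1)^2·(-1)^3 = -1.
v=11: a=11^3·(≡6), b=11^2·(≡8) mod 11; (6|11)=-1, (8|11)=-1; (−1)^{3·2·5}·(-1)^2·(-1)^3 = -1.
v=∞: -159895241 < 0 and -31 < 0  ⇒  (a,b)_∞ = -1.
v=19: a=19^11·(≡17), b=19^6·(≡4) mod 19; (17|19)=+1, (4|19)=+1; (−1)^{11·6·9}·(+1)^6·(+1)^11 = +1.
v=2: v_2(a)=6, v_2(b)=8; units ≡ 7, 1 (mod 8); ε·ε+αω+βω = 1·0+6·0+8·0 ≡ 0  ⇒  (a,b)_2 = +1.
v=17: a=17^-4·(≡7), b=17^-2·(≡12) mod 17; (7|17)=-1, (12|17)=-1; (−1)^{-4·-2·8}·(-1)^-2·(-1)^-4 = +1.
Ram(-159895241, -31) = {11, 23, 29, 31, 37, ∞}; no ℚ_11-point on the conic.

[11, 23, 29, 31, 37, inf]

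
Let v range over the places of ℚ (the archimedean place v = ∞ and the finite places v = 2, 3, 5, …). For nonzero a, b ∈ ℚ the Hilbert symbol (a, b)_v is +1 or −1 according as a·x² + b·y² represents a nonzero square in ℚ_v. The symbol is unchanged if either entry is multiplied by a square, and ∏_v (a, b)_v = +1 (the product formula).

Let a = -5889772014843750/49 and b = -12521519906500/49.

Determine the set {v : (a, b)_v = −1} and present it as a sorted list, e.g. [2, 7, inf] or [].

[3, 5, 11, 17, 29, inf]

(a, b) ≡ (-21318, -515185) mod (ℚ^×)²; places V = {2, 3, 5, 7, 11, 17, 19, 29, ∞}.
(a,b)_2: α=1, β=2; u≡5, v≡7 (mod 8); ε(u)ε(v)=0·1, αω(v)=1·0, βω(u)=2·1; sum ≡ 0  ⇒  +1.
(a,b)_11: α=1, u≡4; β=1, v≡9 (mod 11); (4|11)=+1, (9|11)=+1; sign (−1)^1·+1^1·+1^1 = -1.
(a,b)_19: α=1, u≡3; β=1, v≡6 (mod 19); (3|19)=-1, (6|19)=+1; sign (−1)^1·-1^1·+1^1 = +1.
(a,b)_5: α=8, u≡3; β=3, v≡2 (mod 5); (3|5)=-1, (2|5)=-1; sign (−1)^0·-1^3·-1^8 = -1.
(a,b)_∞: sgn(-21318)=−, sgn(-515185)=−, so -1.
(a,b)_29: α=4, u≡8; β=3, v≡27 (mod 29); (8|29)=-1, (27|29)=-1; sign (−1)^0·-1^3·-1^4 = -1.
(a,b)_7: α=-2, u≡2; β=-2, v≡4 (mod 7); (2|7)=+1, (4|7)=+1; sign (−1)^0·+1^-2·+1^-2 = +1.
(a,b)_3: α=1, u≡1; β=0, v≡2 (mod 3); (1|3)=+1, (2|3)=-1; sign (−1)^0·+1^0·-1^1 = -1.
(a,b)_17: α=1, u≡9; β=3, v≡14 (mod 17); (9|17)=+1, (14|17)=-1; sign (−1)^0·+1^3·-1^1 = -1.
Ram(-21318, -515185) = {3, 5, 11, 17, 29, ∞}; no ℚ_3-point on the conic.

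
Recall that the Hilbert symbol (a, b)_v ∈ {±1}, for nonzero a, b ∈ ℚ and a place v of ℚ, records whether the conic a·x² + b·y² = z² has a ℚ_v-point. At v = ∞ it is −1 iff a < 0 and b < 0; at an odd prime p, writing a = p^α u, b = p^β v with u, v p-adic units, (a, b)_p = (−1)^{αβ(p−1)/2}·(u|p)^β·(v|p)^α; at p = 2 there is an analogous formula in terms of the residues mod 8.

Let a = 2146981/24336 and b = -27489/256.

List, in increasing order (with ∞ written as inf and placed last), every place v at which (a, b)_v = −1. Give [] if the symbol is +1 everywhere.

(a, b) ≡ (7429, -561) mod (ℚ^×)²; places V = {2, 3, 7, 11, 13, 17, 19, 23, ∞}.
(a,b)_13: α=-2, u≡5; β=0, v≡5 (mod 13); (5|13)=-1, (5|13)=-1; sign (−1)^0·-1^0·-1^-2 = +1.
(a,b)_11: α=0, u≡3; β=1, v≡3 (mod 11); (3|11)=+1, (3|11)=+1; sign (−1)^0·+1^1·+1^0 = +1.
(a,b)_23: α=1, u≡18; β=0, v≡14 (mod 23); (18|23)=+1, (14|23)=-1; sign (−1)^0·+1^0·-1^1 = -1.
(a,b)_19: α=1, u≡17; β=0, v≡11 (mod 19); (17|19)=+1, (11|19)=+1; sign (−1)^0·+1^0·+1^1 = +1.
(a,b)_3: α=-2, u≡1; β=1, v≡2 (mod 3); (1|3)=+1, (2|3)=-1; sign (−1)^0·+1^1·-1^-2 = +1.
(a,b)_2: α=-4, β=-8; u≡5, v≡7 (mod 8); ε(u)ε(v)=0·1, αω(v)=-4·0, βω(u)=-8·1; sum ≡ 0  ⇒  +1.
(a,b)_7: α=0, u≡1; β=2, v≡5 (mod 7); (1|7)=+1, (5|7)=-1; sign (−1)^0·+1^2·-1^0 = +1.
(a,b)_17: α=3, u≡7; β=1, v≡15 (mod 17); (7|17)=-1, (15|17)=+1; sign (−1)^0·-1^1·+1^3 = -1.
(a,b)_∞: sgn(7429)=+, sgn(-561)=−, so +1.
|Ram(7429, -561)| = 2, even; anisotropic at {17, 23}.

[17, 23]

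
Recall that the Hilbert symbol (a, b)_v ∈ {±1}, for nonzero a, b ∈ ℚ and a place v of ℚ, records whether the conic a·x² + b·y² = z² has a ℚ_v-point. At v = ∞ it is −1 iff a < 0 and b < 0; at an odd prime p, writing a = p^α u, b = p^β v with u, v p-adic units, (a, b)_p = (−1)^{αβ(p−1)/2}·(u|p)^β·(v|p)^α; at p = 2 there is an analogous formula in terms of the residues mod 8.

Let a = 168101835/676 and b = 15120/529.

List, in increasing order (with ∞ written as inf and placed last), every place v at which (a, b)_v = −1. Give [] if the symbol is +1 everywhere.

(a, b) ≡ (90915, 105) mod (ℚ^×)²; places V = {2, 3, 5, 7, 11, 13, 19, 23, 29, 43, ∞}.
(a,b)_∞: sgn(90915)=+, sgn(105)=+, so +1.
(a,b)_29: α=1, u≡17; β=0, v≡14 (mod 29); (17|29)=-1, (14|29)=-1; sign (−1)^0·-1^0·-1^1 = -1.
(a,b)_7: α=0, u≡5; β=1, v≡1 (mod 7); (5|7)=-1, (1|7)=+1; sign (−1)^0·-1^1·+1^0 = -1.
(a,b)_3: α=1, u≡2; β=3, v≡2 (mod 3); (2|3)=-1, (2|3)=-1; sign (−1)^1·-1^3·-1^1 = -1.
(a,b)_13: α=-2, u≡11; β=0, v≡3 (mod 13); (11|13)=-1, (3|13)=+1; sign (−1)^0·-1^0·+1^-2 = +1.
(a,b)_23: α=0, u≡19; β=-2, v≡9 (mod 23); (19|23)=-1, (9|23)=+1; sign (−1)^0·-1^-2·+1^0 = +1.
(a,b)_19: α=1, u≡7; β=0, v≡14 (mod 19); (7|19)=+1, (14|19)=-1; sign (−1)^0·+1^0·-1^1 = -1.
(a,b)_43: α=2, u≡24; β=0, v≡12 (mod 43); (24|43)=+1, (12|43)=-1; sign (−1)^0·+1^0·-1^2 = +1.
(a,b)_2: α=-2, β=4; u≡3, v≡1 (mod 8); ε(u)ε(v)=1·0, αω(v)=-2·0, βω(u)=4·1; sum ≡ 0  ⇒  +1.
(a,b)_5: α=1, u≡2; β=1, v≡1 (mod 5); (2|5)=-1, (1|5)=+1; sign (−1)^0·-1^1·+1^1 = -1.
(a,b)_11: α=1, u≡3; β=0, v≡6 (mod 11); (3|11)=+1, (6|11)=-1; sign (−1)^0·+1^0·-1^1 = -1.
(90915, 105 / ℚ) ramifies at {3, 5, 7, 11, 19, 29}: a division algebra.

[3, 5, 7, 11, 19, 29]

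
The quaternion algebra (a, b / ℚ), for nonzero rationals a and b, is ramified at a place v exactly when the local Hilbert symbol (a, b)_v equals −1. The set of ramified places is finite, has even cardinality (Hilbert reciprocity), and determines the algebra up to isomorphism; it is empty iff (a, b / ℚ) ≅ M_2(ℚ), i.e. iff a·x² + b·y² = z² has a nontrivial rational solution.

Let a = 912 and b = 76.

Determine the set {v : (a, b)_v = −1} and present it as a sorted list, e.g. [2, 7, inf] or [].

[]

(a, b) ≡ (57, 19) mod (ℚ^×)²; places V = {2, 3, 19, ∞}.
(a,b)_3: α=1, u≡1; β=0, v≡1 (mod 3); (1|3)=+1, (1|3)=+1; sign (−1)^0·+1^0·+1^1 = +1.
(a,b)_2: α=4, β=2; u≡1, v≡3 (mod 8); ε(u)ε(v)=0·1, αω(v)=4·1, βω(u)=2·0; sum ≡ 0  ⇒  +1.
(a,b)_∞: sgn(57)=+, sgn(19)=+, so +1.
(a,b)_19: α=1, u≡10; β=1, v≡4 (mod 19); (10|19)=-1, (4|19)=+1; sign (−1)^1·-1^1·+1^1 = +1.
Every local symbol is +1, so the conic 57·x² + 19·y² = z² has ℚ_v-points for all v and hence a ℚ-point; (a, b / ℚ) ≅ M_2(ℚ).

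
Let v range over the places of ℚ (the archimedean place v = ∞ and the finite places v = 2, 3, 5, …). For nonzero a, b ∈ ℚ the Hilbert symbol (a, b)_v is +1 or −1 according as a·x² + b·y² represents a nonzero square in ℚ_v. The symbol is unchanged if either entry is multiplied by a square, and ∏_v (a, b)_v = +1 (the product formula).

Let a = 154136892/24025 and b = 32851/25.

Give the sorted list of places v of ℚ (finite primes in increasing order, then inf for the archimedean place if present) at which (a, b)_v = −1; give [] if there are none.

[2, 7, 17, 23]

Mod squares: a ≡ 106743, b ≡ 91. Check v ∈ {∞, 2, 3, 5, 7, 13, 17, 19, 23, 31}.
v=∞: 106743 > 0 and 91 > 0  ⇒  (a,b)_∞ = +1.
v=5: a=5^-2·(≡2), b=5^-2·(≡1) mod 5; (2|5)=-1, (1|5)=+1; (−1)^{-2·-2·2}·(-1)^-2·(+1)^-2 = +1.
v=19: a=19^2·(≡11), b=19^2·(≡12) mod 19; (11|19)=+1, (12|19)=-1; (−1)^{2·2·9}·(+1)^2·(-1)^2 = +1.
v=17: a=17^1·(≡7), b=17^0·(≡3) mod 17; (7|17)=-1, (3|17)=-1; (−1)^{1·0·8}·(-1)^0·(-1)^1 = -1.
v=13: a=13^1·(≡8), b=13^1·(≡8) mod 13; (8|13)=-1, (8|13)=-1; (−1)^{1·1·6}·(-1)^1·(-1)^1 = +1.
v=23: a=23^1·(≡9), b=23^0·(≡15) mod 23; (9|23)=+1, (15|23)=-1; (−1)^{1·0·11}·(+1)^0·(-1)^1 = -1.
v=2: v_2(a)=2, v_2(b)=0; units ≡ 7, 3 (mod 8); ε·ε+αω+βω = 1·1+2·1+0·0 ≡ 1  ⇒  (a,b)_2 = -1.
v=31: a=31^-2·(≡1), b=31^0·(≡17) mod 31; (1|31)=+1, (17|31)=-1; (−1)^{-2·0·15}·(+1)^0·(-1)^-2 = +1.
v=7: a=7^1·(≡6), b=7^1·(≡6) mod 7; (6|7)=-1, (6|7)=-1; (−1)^{1·1·3}·(-1)^1·(-1)^1 = -1.
v=3: a=3^1·(≡1), b=3^0·(≡1) mod 3; (1|3)=+1, (1|3)=+1; (−1)^{1·0·1}·(+1)^0·(+1)^1 = +1.
Ram(106743, 91) = {2, 7, 17, 23}; no ℚ_2-point on the conic.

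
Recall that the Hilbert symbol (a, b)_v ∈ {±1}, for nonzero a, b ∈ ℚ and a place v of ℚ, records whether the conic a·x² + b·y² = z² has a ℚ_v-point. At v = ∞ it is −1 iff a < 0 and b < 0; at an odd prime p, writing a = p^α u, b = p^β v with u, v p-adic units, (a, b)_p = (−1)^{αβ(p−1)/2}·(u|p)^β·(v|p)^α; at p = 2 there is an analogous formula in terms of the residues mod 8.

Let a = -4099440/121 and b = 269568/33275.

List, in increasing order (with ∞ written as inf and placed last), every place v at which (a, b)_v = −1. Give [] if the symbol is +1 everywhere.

(a, b) ≡ (-256215, 143) mod (ℚ^×)²; places V = {2, 3, 5, 11, 13, 19, 29, 31, ∞}.
(a,b)_31: α=1, u≡29; β=0, v≡20 (mod 31); (29|31)=-1, (20|31)=+1; sign (−1)^0·-1^0·+1^1 = +1.
(a,b)_19: α=1, u≡6; β=0, v≡12 (mod 19); (6|19)=+1, (12|19)=-1; sign (−1)^0·+1^0·-1^1 = -1.
(a,b)_5: α=1, u≡2; β=-2, v≡3 (mod 5); (2|5)=-1, (3|5)=-1; sign (−1)^0·-1^-2·-1^1 = -1.
(a,b)_∞: sgn(-256215)=−, sgn(143)=+, so +1.
(a,b)_29: α=1, u≡3; β=0, v≡18 (mod 29); (3|29)=-1, (18|29)=-1; sign (−1)^0·-1^0·-1^1 = -1.
(a,b)_13: α=0, u≡8; β=1, v≡5 (mod 13); (8|13)=-1, (5|13)=-1; sign (−1)^0·-1^1·-1^0 = -1.
(a,b)_11: α=-2, u≡7; β=-3, v≡8 (mod 11); (7|11)=-1, (8|11)=-1; sign (−1)^0·-1^-3·-1^-2 = -1.
(a,b)_3: α=1, u≡2; β=4, v≡2 (mod 3); (2|3)=-1, (2|3)=-1; sign (−1)^0·-1^4·-1^1 = -1.
(a,b)_2: α=4, β=8; u≡1, v≡7 (mod 8); ε(u)ε(v)=0·1, αω(v)=4·0, βω(u)=8·0; sum ≡ 0  ⇒  +1.
|Ram(-256215, 143)| = 6, even; anisotropic at {3, 5, 11, 13, 19, 29}.

[3, 5, 11, 13, 19, 29]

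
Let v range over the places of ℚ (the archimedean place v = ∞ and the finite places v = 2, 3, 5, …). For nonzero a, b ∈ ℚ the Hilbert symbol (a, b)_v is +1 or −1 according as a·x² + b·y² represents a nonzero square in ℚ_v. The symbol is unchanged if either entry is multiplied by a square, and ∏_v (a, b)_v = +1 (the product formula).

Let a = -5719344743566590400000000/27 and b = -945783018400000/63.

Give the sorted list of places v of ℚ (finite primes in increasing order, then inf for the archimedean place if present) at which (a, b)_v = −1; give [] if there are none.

[3, 5, 7, inf]

(a, b) ≡ (-1173, -270655) mod (ℚ^×)²; places V = {2, 3, 5, 7, 11, 17, 19, 23, 37, ∞}.
(a,b)_19: α=2, u≡9; β=1, v≡4 (mod 19); (9|19)=+1, (4|19)=+1; sign (−1)^0·+1^1·+1^2 = +1.
(a,b)_11: α=2, u≡4; β=1, v≡8 (mod 11); (4|11)=+1, (8|11)=-1; sign (−1)^0·+1^1·-1^2 = +1.
(a,b)_∞: sgn(-1173)=−, sgn(-270655)=−, so -1.
(a,b)_23: α=3, u≡6; β=2, v≡6 (mod 23); (6|23)=+1, (6|23)=+1; sign (−1)^0·+1^2·+1^3 = +1.
(a,b)_5: α=8, u≡3; β=5, v≡4 (mod 5); (3|5)=-1, (4|5)=+1; sign (−1)^0·-1^5·+1^8 = -1.
(a,b)_3: α=-3, u≡2; β=-2, v≡2 (mod 3); (2|3)=-1, (2|3)=-1; sign (−1)^0·-1^-2·-1^-3 = -1.
(a,b)_2: α=12, β=8; u≡3, v≡1 (mod 8); ε(u)ε(v)=1·0, αω(v)=12·0, βω(u)=8·1; sum ≡ 0  ⇒  +1.
(a,b)_7: α=0, u≡5; β=-1, v≡5 (mod 7); (5|7)=-1, (5|7)=-1; sign (−1)^0·-1^-1·-1^0 = -1.
(a,b)_37: α=2, u≡34; β=1, v≡21 (mod 37); (34|37)=+1, (21|37)=+1; sign (−1)^0·+1^1·+1^2 = +1.
(a,b)_17: α=3, u≡2; β=2, v≡16 (mod 17); (2|17)=+1, (16|17)=+1; sign (−1)^0·+1^2·+1^3 = +1.
(-1173, -270655 / ℚ) ramifies at {3, 5, 7, ∞}: a division algebra.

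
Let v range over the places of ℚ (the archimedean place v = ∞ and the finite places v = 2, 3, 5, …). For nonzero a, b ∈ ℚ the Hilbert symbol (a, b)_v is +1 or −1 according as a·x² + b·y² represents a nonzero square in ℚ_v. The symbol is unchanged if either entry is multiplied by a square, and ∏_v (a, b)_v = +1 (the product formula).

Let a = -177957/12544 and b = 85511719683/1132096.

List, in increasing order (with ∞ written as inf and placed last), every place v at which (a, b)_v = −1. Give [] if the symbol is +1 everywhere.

Mod squares: a ≡ -13, b ≡ 3. Check v ∈ {∞, 2, 3, 7, 13, 19, 37}.
v=19: a=19^0·(≡4), b=19^-2·(≡8) mod 19; (4|19)=+1, (8|19)=-1; (−1)^{0·-2·9}·(+1)^-2·(-1)^0 = +1.
v=∞: -13 < 0 and 3 > 0  ⇒  (a,b)_∞ = +1.
v=37: a=37^0·(≡13), b=37^2·(≡30) mod 37; (13|37)=-1, (30|37)=+1; (−1)^{0·2·18}·(-1)^2·(+1)^0 = +1.
v=2: v_2(a)=-8, v_2(b)=-6; units ≡ 3, 3 (mod 8); ε·ε+αω+βω = 1·1+-8·1+-6·1 ≡ 1  ⇒  (a,b)_2 = -1.
v=13: a=13^3·(≡3), b=13^4·(≡3) mod 13; (3|13)=+1, (3|13)=+1; (−1)^{3·4·6}·(+1)^4·(+1)^3 = +1.
v=7: a=7^-2·(≡1), b=7^-2·(≡3) mod 7; (1|7)=+1, (3|7)=-1; (−1)^{-2·-2·3}·(+1)^-2·(-1)^-2 = +1.
v=3: a=3^4·(≡2), b=3^7·(≡1) mod 3; (2|3)=-1, (1|3)=+1; (−1)^{4·7·1}·(-1)^7·(+1)^4 = -1.
(-13, 3 / ℚ) ramifies at {2, 3}: a division algebra.

[2, 3]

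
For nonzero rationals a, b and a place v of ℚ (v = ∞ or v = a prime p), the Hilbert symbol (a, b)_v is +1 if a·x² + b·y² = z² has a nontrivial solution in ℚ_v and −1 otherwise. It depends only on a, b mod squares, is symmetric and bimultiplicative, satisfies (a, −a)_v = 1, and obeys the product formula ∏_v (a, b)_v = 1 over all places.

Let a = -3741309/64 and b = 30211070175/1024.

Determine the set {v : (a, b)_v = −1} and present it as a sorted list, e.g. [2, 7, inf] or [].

Mod squares: a ≡ -46189, b ≡ 143. Check v ∈ {∞, 2, 3, 5, 11, 13, 17, 19}.
v=19: a=19^1·(≡17), b=19^2·(≡8) mod 19; (17|19)=+1, (8|19)=-1; (−1)^{1·2·9}·(+1)^2·(-1)^1 = -1.
v=∞: -46189 < 0 and 143 > 0  ⇒  (a,b)_∞ = +1.
v=17: a=17^1·(≡3), b=17^2·(≡14) mod 17; (3|17)=-1, (14|17)=-1; (−1)^{1·2·8}·(-1)^2·(-1)^1 = -1.
v=3: a=3^4·(≡2), b=3^4·(≡2) mod 3; (2|3)=-1, (2|3)=-1; (−1)^{4·4·1}·(-1)^4·(-1)^4 = +1.
v=5: a=5^0·(≡4), b=5^2·(≡3) mod 5; (4|5)=+1, (3|5)=-1; (−1)^{0·2·2}·(+1)^2·(-1)^0 = +1.
v=11: a=11^1·(≡5), b=11^1·(≡10) mod 11; (5|11)=+1, (10|11)=-1; (−1)^{1·1·5}·(+1)^1·(-1)^1 = +1.
v=13: a=13^1·(≡12), b=13^1·(≡5) mod 13; (12|13)=+1, (5|13)=-1; (−1)^{1·1·6}·(+1)^1·(-1)^1 = -1.
v=2: v_2(a)=-6, v_2(b)=-10; units ≡ 3, 7 (mod 8); ε·ε+αω+βω = 1·1+-6·0+-10·1 ≡ 1  ⇒  (a,b)_2 = -1.
(-46189, 143 / ℚ) ramifies at {2, 13, 17, 19}: a division algebra.

[2, 13, 17, 19]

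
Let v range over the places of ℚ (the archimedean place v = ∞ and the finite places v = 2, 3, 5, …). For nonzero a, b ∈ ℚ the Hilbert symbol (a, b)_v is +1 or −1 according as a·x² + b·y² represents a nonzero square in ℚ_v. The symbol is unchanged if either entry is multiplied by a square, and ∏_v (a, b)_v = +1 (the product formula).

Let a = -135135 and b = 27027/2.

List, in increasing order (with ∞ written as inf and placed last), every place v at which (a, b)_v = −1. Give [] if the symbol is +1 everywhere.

[7, 11]

Mod squares: a ≡ -15015, b ≡ 6006. Check v ∈ {∞, 2, 3, 5, 7, 11, 13}.
v=7: a=7^1·(≡1), b=7^1·(≡2) mod 7; (1|7)=+1, (2|7)=+1; (−1)^{1·1·3}·(+1)^1·(+1)^1 = -1.
v=11: a=11^1·(≡2), b=11^1·(≡2) mod 11; (2|11)=-1, (2|11)=-1; (−1)^{1·1·5}·(-1)^1·(-1)^1 = -1.
v=5: a=5^1·(≡3), b=5^0·(≡1) mod 5; (3|5)=-1, (1|5)=+1; (−1)^{1·0·2}·(-1)^0·(+1)^1 = +1.
v=13: a=13^1·(≡5), b=13^1·(≡6) mod 13; (5|13)=-1, (6|13)=-1; (−1)^{1·1·6}·(-1)^1·(-1)^1 = +1.
v=∞: -15015 < 0 and 6006 > 0  ⇒  (a,b)_∞ = +1.
v=3: a=3^3·(≡2), b=3^3·(≡1) mod 3; (2|3)=-1, (1|3)=+1; (−1)^{3·3·1}·(-1)^3·(+1)^3 = +1.
v=2: v_2(a)=0, v_2(b)=-1; units ≡ 1, 3 (mod 8); ε·ε+αω+βω = 0·1+0·1+-1·0 ≡ 0  ⇒  (a,b)_2 = +1.
(-15015, 6006 / ℚ) ramifies at {7, 11}: a division algebra.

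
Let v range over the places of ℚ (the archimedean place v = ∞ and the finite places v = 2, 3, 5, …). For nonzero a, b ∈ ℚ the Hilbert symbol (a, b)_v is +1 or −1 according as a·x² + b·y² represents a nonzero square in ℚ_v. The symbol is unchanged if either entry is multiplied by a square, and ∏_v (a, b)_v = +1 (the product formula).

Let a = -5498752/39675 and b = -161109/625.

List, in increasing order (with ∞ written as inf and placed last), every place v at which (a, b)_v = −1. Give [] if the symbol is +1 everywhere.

Mod squares: a ≡ -714, b ≡ -221. Check v ∈ {∞, 2, 3, 5, 7, 13, 17, 19, 23}.
v=23: a=23^-2·(≡7), b=23^0·(≡13) mod 23; (7|23)=-1, (13|23)=+1; (−1)^{-2·0·11}·(-1)^0·(+1)^-2 = +1.
v=∞: -714 < 0 and -221 < 0  ⇒  (a,b)_∞ = -1.
v=2: v_2(a)=7, v_2(b)=0; units ≡ 3, 3 (mod 8); ε·ε+αω+βω = 1·1+7·1+0·1 ≡ 0  ⇒  (a,b)_2 = +1.
v=5: a=5^-2·(≡4), b=5^-4·(≡1) mod 5; (4|5)=+1, (1|5)=+1; (−1)^{-2·-4·2}·(+1)^-4·(+1)^-2 = +1.
v=19: a=19^2·(≡2), b=19^0·(≡4) mod 19; (2|19)=-1, (4|19)=+1; (−1)^{2·0·9}·(-1)^0·(+1)^2 = +1.
v=13: a=13^0·(≡12), b=13^1·(≡9) mod 13; (12|13)=+1, (9|13)=+1; (−1)^{0·1·6}·(+1)^1·(+1)^0 = +1.
v=3: a=3^-1·(≡2), b=3^6·(≡1) mod 3; (2|3)=-1, (1|3)=+1; (−1)^{-1·6·1}·(-1)^6·(+1)^-1 = +1.
v=17: a=17^1·(≡16), b=17^1·(≡2) mod 17; (16|17)=+1, (2|17)=+1; (−1)^{1·1·8}·(+1)^1·(+1)^1 = +1.
v=7: a=7^1·(≡3), b=7^0·(≡5) mod 7; (3|7)=-1, (5|7)=-1; (−1)^{1·0·3}·(-1)^0·(-1)^1 = -1.
(-714, -221 / ℚ) ramifies at {7, ∞}: a division algebra.

[7, inf]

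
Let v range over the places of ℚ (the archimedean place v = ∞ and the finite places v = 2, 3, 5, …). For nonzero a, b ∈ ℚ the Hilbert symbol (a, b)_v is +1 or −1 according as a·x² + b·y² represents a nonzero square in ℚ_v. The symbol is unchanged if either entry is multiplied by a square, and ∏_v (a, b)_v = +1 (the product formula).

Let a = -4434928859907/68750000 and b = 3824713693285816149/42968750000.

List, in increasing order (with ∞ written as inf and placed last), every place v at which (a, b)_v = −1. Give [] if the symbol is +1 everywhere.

(a, b) ≡ (-5313, 759) mod (ℚ^×)²; places V = {2, 3, 5, 7, 11, 13, 23, ∞}.
(a,b)_7: α=3, u≡4; β=4, v≡5 (mod 7); (4|7)=+1, (5|7)=-1; sign (−1)^0·+1^4·-1^3 = -1.
(a,b)_2: α=-4, β=-4; u≡7, v≡7 (mod 8); ε(u)ε(v)=1·1, αω(v)=-4·0, βω(u)=-4·0; sum ≡ 1  ⇒  -1.
(a,b)_5: α=-8, u≡3; β=-12, v≡4 (mod 5); (3|5)=-1, (4|5)=+1; sign (−1)^0·-1^-12·+1^-8 = +1.
(a,b)_23: α=1, u≡5; β=1, v≡7 (mod 23); (5|23)=-1, (7|23)=-1; sign (−1)^1·-1^1·-1^1 = -1.
(a,b)_13: α=4, u≡4; β=6, v≡11 (mod 13); (4|13)=+1, (11|13)=-1; sign (−1)^0·+1^6·-1^4 = +1.
(a,b)_∞: sgn(-5313)=−, sgn(759)=+, so +1.
(a,b)_3: α=9, u≡2; β=15, v≡1 (mod 3); (2|3)=-1, (1|3)=+1; sign (−1)^1·-1^15·+1^9 = +1.
(a,b)_11: α=-1, u≡9; β=-1, v≡4 (mod 11); (9|11)=+1, (4|11)=+1; sign (−1)^1·+1^-1·+1^-1 = -1.
Ram(-5313, 759) = {2, 7, 11, 23}; no ℚ_2-point on the conic.

[2, 7, 11, 23]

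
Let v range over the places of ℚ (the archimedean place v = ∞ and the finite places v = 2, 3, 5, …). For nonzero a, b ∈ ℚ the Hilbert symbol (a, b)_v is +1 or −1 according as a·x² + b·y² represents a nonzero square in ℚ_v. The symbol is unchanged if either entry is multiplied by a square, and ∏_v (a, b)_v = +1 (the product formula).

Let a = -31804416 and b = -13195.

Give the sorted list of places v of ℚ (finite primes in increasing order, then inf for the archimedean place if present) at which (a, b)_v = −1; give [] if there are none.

(a, b) ≡ (-3451, -13195) mod (ℚ^×)²; places V = {2, 3, 5, 7, 13, 17, 29, ∞}.
(a,b)_17: α=1, u≡2; β=0, v≡14 (mod 17); (2|17)=+1, (14|17)=-1; sign (−1)^0·+1^0·-1^1 = -1.
(a,b)_5: α=0, u≡4; β=1, v≡1 (mod 5); (4|5)=+1, (1|5)=+1; sign (−1)^0·+1^1·+1^0 = +1.
(a,b)_2: α=10, β=0; u≡5, v≡5 (mod 8); ε(u)ε(v)=0·0, αω(v)=10·1, βω(u)=0·1; sum ≡ 0  ⇒  +1.
(a,b)_3: α=2, u≡2; β=0, v≡2 (mod 3); (2|3)=-1, (2|3)=-1; sign (−1)^0·-1^0·-1^2 = +1.
(a,b)_13: α=0, u≡6; β=1, v≡12 (mod 13); (6|13)=-1, (12|13)=+1; sign (−1)^0·-1^1·+1^0 = -1.
(a,b)_29: α=1, u≡18; β=1, v≡9 (mod 29); (18|29)=-1, (9|29)=+1; sign (−1)^0·-1^1·+1^1 = -1.
(a,b)_∞: sgn(-3451)=−, sgn(-13195)=−, so -1.
(a,b)_7: α=1, u≡2; β=1, v≡5 (mod 7); (2|7)=+1, (5|7)=-1; sign (−1)^1·+1^1·-1^1 = +1.
Ram(-3451, -13195) = {13, 17, 29, ∞}; no ℚ_13-point on the conic.

[13, 17, 29, inf]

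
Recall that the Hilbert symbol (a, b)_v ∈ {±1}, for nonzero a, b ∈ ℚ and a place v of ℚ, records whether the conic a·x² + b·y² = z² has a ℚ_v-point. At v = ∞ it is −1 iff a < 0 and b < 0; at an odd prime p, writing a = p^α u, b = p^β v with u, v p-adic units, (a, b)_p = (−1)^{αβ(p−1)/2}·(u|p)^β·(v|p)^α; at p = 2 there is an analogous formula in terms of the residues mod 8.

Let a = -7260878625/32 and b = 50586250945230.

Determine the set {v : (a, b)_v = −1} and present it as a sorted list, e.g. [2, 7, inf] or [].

[2, 5, 7, 29]

(a, b) ≡ (-690690, 6670) mod (ℚ^×)²; places V = {2, 3, 5, 7, 11, 13, 23, 29, ∞}.
(a,b)_11: α=1, u≡4; β=2, v≡3 (mod 11); (4|11)=+1, (3|11)=+1; sign (−1)^0·+1^2·+1^1 = +1.
(a,b)_∞: sgn(-690690)=−, sgn(6670)=+, so +1.
(a,b)_5: α=3, u≡3; β=1, v≡1 (mod 5); (3|5)=-1, (1|5)=+1; sign (−1)^0·-1^1·+1^3 = -1.
(a,b)_13: α=1, u≡9; β=2, v≡3 (mod 13); (9|13)=+1, (3|13)=+1; sign (−1)^0·+1^2·+1^1 = +1.
(a,b)_29: α=2, u≡27; β=3, v≡10 (mod 29); (27|29)=-1, (10|29)=-1; sign (−1)^0·-1^3·-1^2 = -1.
(a,b)_7: α=1, u≡1; β=2, v≡3 (mod 7); (1|7)=+1, (3|7)=-1; sign (−1)^0·+1^2·-1^1 = -1.
(a,b)_2: α=-5, β=1; u≡7, v≡7 (mod 8); ε(u)ε(v)=1·1, αω(v)=-5·0, βω(u)=1·0; sum ≡ 1  ⇒  -1.
(a,b)_23: α=1, u≡9; β=1, v≡7 (mod 23); (9|23)=+1, (7|23)=-1; sign (−1)^1·+1^1·-1^1 = +1.
(a,b)_3: α=1, u≡2; β=2, v≡1 (mod 3); (2|3)=-1, (1|3)=+1; sign (−1)^0·-1^2·+1^1 = +1.
(-690690, 6670 / ℚ) ramifies at {2, 5, 7, 29}: a division algebra.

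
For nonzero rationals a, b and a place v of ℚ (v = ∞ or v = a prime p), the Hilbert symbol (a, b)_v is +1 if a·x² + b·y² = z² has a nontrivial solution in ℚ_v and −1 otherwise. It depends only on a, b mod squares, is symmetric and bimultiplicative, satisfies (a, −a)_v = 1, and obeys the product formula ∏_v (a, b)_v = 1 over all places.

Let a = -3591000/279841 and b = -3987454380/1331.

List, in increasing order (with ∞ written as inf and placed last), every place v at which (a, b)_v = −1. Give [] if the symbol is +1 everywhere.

[3, 5, 19, inf]

Mod squares: a ≡ -3990, b ≡ -2145. Check v ∈ {∞, 2, 3, 5, 7, 11, 13, 17, 19, 23}.
v=5: a=5^3·(≡2), b=5^1·(≡4) mod 5; (2|5)=-1, (4|5)=+1; (−1)^{3·1·2}·(-1)^1·(+1)^3 = -1.
v=17: a=17^0·(≡3), b=17^2·(≡7) mod 17; (3|17)=-1, (7|17)=-1; (−1)^{0·2·8}·(-1)^2·(-1)^0 = +1.
v=2: v_2(a)=3, v_2(b)=2; units ≡ 5, 7 (mod 8); ε·ε+αω+βω = 0·1+3·0+2·1 ≡ 0  ⇒  (a,b)_2 = +1.
v=19: a=19^1·(≡14), b=19^2·(≡13) mod 19; (14|19)=-1, (13|19)=-1; (−1)^{1·2·9}·(-1)^2·(-1)^1 = -1.
v=23: a=23^-4·(≡13), b=23^0·(≡21) mod 23; (13|23)=+1, (21|23)=-1; (−1)^{-4·0·11}·(+1)^0·(-1)^-4 = +1.
v=3: a=3^3·(≡2), b=3^1·(≡2) mod 3; (2|3)=-1, (2|3)=-1; (−1)^{3·1·1}·(-1)^1·(-1)^3 = -1.
v=∞: -3990 < 0 and -2145 < 0  ⇒  (a,b)_∞ = -1.
v=11: a=11^0·(≡5), b=11^-3·(≡3) mod 11; (5|11)=+1, (3|11)=+1; (−1)^{0·-3·5}·(+1)^-3·(+1)^0 = +1.
v=7: a=7^1·(≡1), b=7^2·(≡4) mod 7; (1|7)=+1, (4|7)=+1; (−1)^{1·2·3}·(+1)^2·(+1)^1 = +1.
v=13: a=13^0·(≡1), b=13^1·(≡1) mod 13; (1|13)=+1, (1|13)=+1; (−1)^{0·1·6}·(+1)^1·(+1)^0 = +1.
(-3990, -2145 / ℚ) ramifies at {3, 5, 19, ∞}: a division algebra.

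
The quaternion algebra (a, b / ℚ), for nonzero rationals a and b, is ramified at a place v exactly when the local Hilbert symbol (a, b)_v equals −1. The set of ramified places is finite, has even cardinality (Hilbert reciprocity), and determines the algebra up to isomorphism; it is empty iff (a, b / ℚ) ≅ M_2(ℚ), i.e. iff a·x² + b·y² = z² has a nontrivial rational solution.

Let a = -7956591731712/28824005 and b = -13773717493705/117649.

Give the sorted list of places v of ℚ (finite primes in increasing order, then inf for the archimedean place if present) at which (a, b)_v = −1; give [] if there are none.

[2, 5, 37, inf]

(a, b) ≡ (-5365, -69745) mod (ℚ^×)²; places V = {2, 3, 5, 7, 13, 23, 29, 37, 47, ∞}.
(a,b)_47: α=0, u≡44; β=2, v≡32 (mod 47); (44|47)=-1, (32|47)=+1; sign (−1)^0·-1^2·+1^0 = +1.
(a,b)_7: α=-8, u≡4; β=-6, v≡6 (mod 7); (4|7)=+1, (6|7)=-1; sign (−1)^0·+1^-6·-1^-8 = +1.
(a,b)_5: α=-1, u≡3; β=1, v≡1 (mod 5); (3|5)=-1, (1|5)=+1; sign (−1)^0·-1^1·+1^-1 = -1.
(a,b)_37: α=1, u≡28; β=1, v≡18 (mod 37); (28|37)=+1, (18|37)=-1; sign (−1)^0·+1^1·-1^1 = -1.
(a,b)_2: α=10, β=0; u≡3, v≡7 (mod 8); ε(u)ε(v)=1·1, αω(v)=10·0, βω(u)=0·1; sum ≡ 1  ⇒  -1.
(a,b)_3: α=4, u≡2; β=0, v≡2 (mod 3); (2|3)=-1, (2|3)=-1; sign (−1)^0·-1^0·-1^4 = +1.
(a,b)_∞: sgn(-5365)=−, sgn(-69745)=−, so -1.
(a,b)_23: α=2, u≡11; β=2, v≡5 (mod 23); (11|23)=-1, (5|23)=-1; sign (−1)^0·-1^2·-1^2 = +1.
(a,b)_13: α=2, u≡4; β=3, v≡10 (mod 13); (4|13)=+1, (10|13)=+1; sign (−1)^0·+1^3·+1^2 = +1.
(a,b)_29: α=1, u≡3; β=1, v≡15 (mod 29); (3|29)=-1, (15|29)=-1; sign (−1)^0·-1^1·-1^1 = +1.
Ram(-5365, -69745) = {2, 5, 37, ∞}; no ℚ_2-point on the conic.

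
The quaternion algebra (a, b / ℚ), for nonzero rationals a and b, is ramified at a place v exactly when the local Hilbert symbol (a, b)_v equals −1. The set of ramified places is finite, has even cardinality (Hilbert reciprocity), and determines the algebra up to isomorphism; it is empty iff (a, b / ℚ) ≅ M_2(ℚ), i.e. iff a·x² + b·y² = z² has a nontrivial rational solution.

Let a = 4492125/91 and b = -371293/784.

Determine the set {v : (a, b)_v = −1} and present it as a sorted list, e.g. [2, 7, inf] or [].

[2, 3, 5, 13]

Mod squares: a ≡ 15015, b ≡ -13. Check v ∈ {∞, 2, 3, 5, 7, 11, 13}.
v=13: a=13^-1·(≡2), b=13^5·(≡3) mod 13; (2|13)=-1, (3|13)=+1; (−1)^{-1·5·6}·(-1)^5·(+1)^-1 = -1.
v=3: a=3^3·(≡1), b=3^0·(≡2) mod 3; (1|3)=+1, (2|3)=-1; (−1)^{3·0·1}·(+1)^0·(-1)^3 = -1.
v=7: a=7^-1·(≡6), b=7^-2·(≡4) mod 7; (6|7)=-1, (4|7)=+1; (−1)^{-1·-2·3}·(-1)^-2·(+1)^-1 = +1.
v=5: a=5^3·(≡2), b=5^0·(≡3) mod 5; (2|5)=-1, (3|5)=-1; (−1)^{3·0·2}·(-1)^0·(-1)^3 = -1.
v=∞: 15015 > 0 and -13 < 0  ⇒  (a,b)_∞ = +1.
v=2: v_2(a)=0, v_2(b)=-4; units ≡ 7, 3 (mod 8); ε·ε+αω+βω = 1·1+0·1+-4·0 ≡ 1  ⇒  (a,b)_2 = -1.
v=11: a=11^3·(≡3), b=11^0·(≡4) mod 11; (3|11)=+1, (4|11)=+1; (−1)^{3·0·5}·(+1)^0·(+1)^3 = +1.
|Ram(15015, -13)| = 4, even; anisotropic at {2, 3, 5, 13}.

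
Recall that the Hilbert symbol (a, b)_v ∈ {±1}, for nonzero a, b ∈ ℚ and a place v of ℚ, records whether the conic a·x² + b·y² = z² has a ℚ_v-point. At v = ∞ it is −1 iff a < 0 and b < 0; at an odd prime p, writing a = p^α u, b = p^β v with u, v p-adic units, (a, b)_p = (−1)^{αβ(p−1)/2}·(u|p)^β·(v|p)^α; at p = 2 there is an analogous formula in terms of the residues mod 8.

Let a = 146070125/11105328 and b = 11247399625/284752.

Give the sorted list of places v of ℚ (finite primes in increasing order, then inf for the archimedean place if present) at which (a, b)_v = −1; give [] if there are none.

[5, 13]

(a, b) ≡ (15, 5005) mod (ℚ^×)²; places V = {2, 3, 5, 7, 11, 13, 23, 37, 47, ∞}.
(a,b)_∞: sgn(15)=+, sgn(5005)=+, so +1.
(a,b)_5: α=3, u≡2; β=3, v≡1 (mod 5); (2|5)=-1, (1|5)=+1; sign (−1)^0·-1^3·+1^3 = -1.
(a,b)_11: α=0, u≡1; β=1, v≡9 (mod 11); (1|11)=+1, (9|11)=+1; sign (−1)^0·+1^1·+1^0 = +1.
(a,b)_2: α=-4, β=-4; u≡7, v≡5 (mod 8); ε(u)ε(v)=1·0, αω(v)=-4·1, βω(u)=-4·0; sum ≡ 0  ⇒  +1.
(a,b)_23: α=2, u≡7; β=2, v≡22 (mod 23); (7|23)=-1, (22|23)=-1; sign (−1)^0·-1^2·-1^2 = +1.
(a,b)_37: α=-2, u≡5; β=-2, v≡30 (mod 37); (5|37)=-1, (30|37)=+1; sign (−1)^0·-1^-2·+1^-2 = +1.
(a,b)_3: α=-1, u≡2; β=0, v≡1 (mod 3); (2|3)=-1, (1|3)=+1; sign (−1)^0·-1^0·+1^-1 = +1.
(a,b)_13: α=-2, u≡11; β=-1, v≡6 (mod 13); (11|13)=-1, (6|13)=-1; sign (−1)^0·-1^-1·-1^-2 = -1.
(a,b)_47: α=2, u≡19; β=2, v≡46 (mod 47); (19|47)=-1, (46|47)=-1; sign (−1)^0·-1^2·-1^2 = +1.
(a,b)_7: α=0, u≡4; β=1, v≡1 (mod 7); (4|7)=+1, (1|7)=+1; sign (−1)^0·+1^1·+1^0 = +1.
|Ram(15, 5005)| = 2, even; anisotropic at {5, 13}.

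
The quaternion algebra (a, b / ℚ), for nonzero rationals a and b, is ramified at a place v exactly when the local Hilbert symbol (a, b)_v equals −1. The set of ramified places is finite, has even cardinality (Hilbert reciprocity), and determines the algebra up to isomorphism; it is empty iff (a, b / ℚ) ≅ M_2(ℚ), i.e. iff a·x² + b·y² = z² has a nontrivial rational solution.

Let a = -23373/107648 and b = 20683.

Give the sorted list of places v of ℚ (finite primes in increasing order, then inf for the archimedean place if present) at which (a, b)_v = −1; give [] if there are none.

(a, b) ≡ (-106, 20683) mod (ℚ^×)²; places V = {2, 3, 7, 13, 29, 37, 43, 53, ∞}.
(a,b)_37: α=0, u≡18; β=1, v≡4 (mod 37); (18|37)=-1, (4|37)=+1; sign (−1)^0·-1^1·+1^0 = -1.
(a,b)_∞: sgn(-106)=−, sgn(20683)=+, so +1.
(a,b)_43: α=0, u≡1; β=1, v≡8 (mod 43); (1|43)=+1, (8|43)=-1; sign (−1)^0·+1^1·-1^0 = +1.
(a,b)_7: α=2, u≡3; β=0, v≡5 (mod 7); (3|7)=-1, (5|7)=-1; sign (−1)^0·-1^0·-1^2 = +1.
(a,b)_2: α=-7, β=0; u≡3, v≡3 (mod 8); ε(u)ε(v)=1·1, αω(v)=-7·1, βω(u)=0·1; sum ≡ 0  ⇒  +1.
(a,b)_13: α=0, u≡5; β=1, v≡5 (mod 13); (5|13)=-1, (5|13)=-1; sign (−1)^0·-1^1·-1^0 = -1.
(a,b)_53: α=1, u≡39; β=0, v≡13 (mod 53); (39|53)=-1, (13|53)=+1; sign (−1)^0·-1^0·+1^1 = +1.
(a,b)_3: α=2, u≡2; β=0, v≡1 (mod 3); (2|3)=-1, (1|3)=+1; sign (−1)^0·-1^0·+1^2 = +1.
(a,b)_29: α=-2, u≡17; β=0, v≡6 (mod 29); (17|29)=-1, (6|29)=+1; sign (−1)^0·-1^0·+1^-2 = +1.
Ram(-106, 20683) = {13, 37}; no ℚ_13-point on the conic.

[13, 37]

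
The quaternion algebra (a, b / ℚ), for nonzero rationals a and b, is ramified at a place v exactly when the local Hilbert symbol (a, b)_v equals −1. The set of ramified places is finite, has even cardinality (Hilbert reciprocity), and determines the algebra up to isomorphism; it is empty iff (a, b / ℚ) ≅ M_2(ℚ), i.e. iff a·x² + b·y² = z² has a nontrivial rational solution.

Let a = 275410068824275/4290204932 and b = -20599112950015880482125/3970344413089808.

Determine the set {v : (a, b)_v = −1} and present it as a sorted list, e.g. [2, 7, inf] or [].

[2, 3, 5, 19]

Mod squares: a ≡ 323, b ≡ -4845. Check v ∈ {∞, 2, 3, 5, 7, 11, 13, 17, 19, 29, 31, 37, 47}.
v=5: a=5^2·(≡3), b=5^3·(≡1) mod 5; (3|5)=-1, (1|5)=+1; (−1)^{2·3·2}·(-1)^3·(+1)^2 = -1.
v=7: a=7^2·(≡1), b=7^4·(≡6) mod 7; (1|7)=+1, (6|7)=-1; (−1)^{2·4·3}·(+1)^4·(-1)^2 = +1.
v=47: a=47^-2·(≡33), b=47^-2·(≡39) mod 47; (33|47)=-1, (39|47)=-1; (−1)^{-2·-2·23}·(-1)^-2·(-1)^-2 = +1.
v=11: a=11^4·(≡1), b=11^6·(≡7) mod 11; (1|11)=+1, (7|11)=-1; (−1)^{4·6·5}·(+1)^6·(-1)^4 = +1.
v=29: a=29^2·(≡6), b=29^4·(≡17) mod 29; (6|29)=+1, (17|29)=-1; (−1)^{2·4·14}·(+1)^4·(-1)^2 = +1.
v=∞: 323 > 0 and -4845 < 0  ⇒  (a,b)_∞ = +1.
v=37: a=37^0·(≡34), b=37^-2·(≡2) mod 37; (34|37)=+1, (2|37)=-1; (−1)^{0·-2·18}·(+1)^-2·(-1)^0 = +1.
v=2: v_2(a)=-2, v_2(b)=-4; units ≡ 3, 3 (mod 8); ε·ε+αω+βω = 1·1+-2·1+-4·1 ≡ 1  ⇒  (a,b)_2 = -1.
v=19: a=19^1·(≡1), b=19^1·(≡7) mod 19; (1|19)=+1, (7|19)=+1; (−1)^{1·1·9}·(+1)^1·(+1)^1 = -1.
v=17: a=17^-1·(≡9), b=17^-1·(≡16) mod 17; (9|17)=+1, (16|17)=+1; (−1)^{-1·-1·8}·(+1)^-1·(+1)^-1 = +1.
v=3: a=3^0·(≡2), b=3^1·(≡2) mod 3; (2|3)=-1, (2|3)=-1; (−1)^{0·1·1}·(-1)^1·(-1)^0 = -1.
v=31: a=31^2·(≡29), b=31^2·(≡30) mod 31; (29|31)=-1, (30|31)=-1; (−1)^{2·2·15}·(-1)^2·(-1)^2 = +1.
v=13: a=13^-4·(≡6), b=13^-6·(≡3) mod 13; (6|13)=-1, (3|13)=+1; (−1)^{-4·-6·6}·(-1)^-6·(+1)^-4 = +1.
|Ram(323, -4845)| = 4, even; anisotropic at {2, 3, 5, 19}.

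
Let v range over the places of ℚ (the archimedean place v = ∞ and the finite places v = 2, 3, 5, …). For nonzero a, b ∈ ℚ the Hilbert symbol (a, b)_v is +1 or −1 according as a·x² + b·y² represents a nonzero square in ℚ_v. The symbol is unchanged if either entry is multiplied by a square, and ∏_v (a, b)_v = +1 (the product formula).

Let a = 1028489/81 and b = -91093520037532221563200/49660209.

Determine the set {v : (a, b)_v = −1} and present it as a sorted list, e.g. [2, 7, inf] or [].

[7, 11, 17, 47]

Mod squares: a ≡ 2849, b ≡ -53823037. Check v ∈ {∞, 2, 3, 5, 7, 11, 17, 19, 29, 31, 37, 41, 47, 53}.
v=47: a=47^0·(≡19), b=47^1·(≡5) mod 47; (19|47)=-1, (5|47)=-1; (−1)^{0·1·23}·(-1)^1·(-1)^0 = -1.
v=2: v_2(a)=0, v_2(b)=6; units ≡ 1, 3 (mod 8); ε·ε+αω+βω = 0·1+0·1+6·0 ≡ 0  ⇒  (a,b)_2 = +1.
v=53: a=53^0·(≡16), b=53^1·(≡36) mod 53; (16|53)=+1, (36|53)=+1; (−1)^{0·1·26}·(+1)^1·(+1)^0 = +1.
v=37: a=37^1·(≡12), b=37^2·(≡27) mod 37; (12|37)=+1, (27|37)=+1; (−1)^{1·2·18}·(+1)^2·(+1)^1 = +1.
v=5: a=5^0·(≡4), b=5^2·(≡3) mod 5; (4|5)=+1, (3|5)=-1; (−1)^{0·2·2}·(+1)^2·(-1)^0 = +1.
v=17: a=17^0·(≡7), b=17^1·(≡15) mod 17; (7|17)=-1, (15|17)=+1; (−1)^{0·1·8}·(-1)^1·(+1)^0 = -1.
v=29: a=29^0·(≡9), b=29^-2·(≡9) mod 29; (9|29)=+1, (9|29)=+1; (−1)^{0·-2·14}·(+1)^-2·(+1)^0 = +1.
v=31: a=31^0·(≡5), b=31^1·(≡11) mod 31; (5|31)=+1, (11|31)=-1; (−1)^{0·1·15}·(+1)^1·(-1)^0 = +1.
v=∞: 2849 > 0 and -53823037 < 0  ⇒  (a,b)_∞ = +1.
v=41: a=41^0·(≡37), b=41^1·(≡19) mod 41; (37|41)=+1, (19|41)=-1; (−1)^{0·1·20}·(+1)^1·(-1)^0 = +1.
v=3: a=3^-4·(≡2), b=3^-10·(≡2) mod 3; (2|3)=-1, (2|3)=-1; (−1)^{-4·-10·1}·(-1)^-10·(-1)^-4 = +1.
v=19: a=19^2·(≡15), b=19^4·(≡11) mod 19; (15|19)=-1, (11|19)=+1; (−1)^{2·4·9}·(-1)^4·(+1)^2 = +1.
v=11: a=11^1·(≡8), b=11^2·(≡7) mod 11; (8|11)=-1, (7|11)=-1; (−1)^{1·2·5}·(-1)^2·(-1)^1 = -1.
v=7: a=7^1·(≡1), b=7^2·(≡3) mod 7; (1|7)=+1, (3|7)=-1; (−1)^{1·2·3}·(+1)^2·(-1)^1 = -1.
Ram(2849, -53823037) = {7, 11, 17, 47}; no ℚ_7-point on the conic.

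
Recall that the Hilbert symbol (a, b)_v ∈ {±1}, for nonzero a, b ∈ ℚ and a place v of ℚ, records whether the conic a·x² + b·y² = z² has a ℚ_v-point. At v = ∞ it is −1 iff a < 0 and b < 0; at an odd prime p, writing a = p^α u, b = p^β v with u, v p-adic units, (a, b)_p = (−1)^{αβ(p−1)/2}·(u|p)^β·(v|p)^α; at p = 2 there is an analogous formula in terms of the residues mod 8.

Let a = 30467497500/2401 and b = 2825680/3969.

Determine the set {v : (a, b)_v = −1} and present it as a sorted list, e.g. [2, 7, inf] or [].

[19, 31]

(a, b) ≡ (31, 1045) mod (ℚ^×)²; places V = {2, 3, 5, 7, 11, 13, 19, 31, ∞}.
(a,b)_∞: sgn(31)=+, sgn(1045)=+, so +1.
(a,b)_13: α=0, u≡7; β=2, v≡7 (mod 13); (7|13)=-1, (7|13)=-1; sign (−1)^0·-1^2·-1^0 = +1.
(a,b)_19: α=2, u≡10; β=1, v≡6 (mod 19); (10|19)=-1, (6|19)=+1; sign (−1)^0·-1^1·+1^2 = -1.
(a,b)_2: α=2, β=4; u≡7, v≡5 (mod 8); ε(u)ε(v)=1·0, αω(v)=2·1, βω(u)=4·0; sum ≡ 0  ⇒  +1.
(a,b)_3: α=2, u≡1; β=-4, v≡1 (mod 3); (1|3)=+1, (1|3)=+1; sign (−1)^0·+1^-4·+1^2 = +1.
(a,b)_7: α=-4, u≡6; β=-2, v≡1 (mod 7); (6|7)=-1, (1|7)=+1; sign (−1)^0·-1^-2·+1^-4 = +1.
(a,b)_11: α=2, u≡3; β=1, v≡7 (mod 11); (3|11)=+1, (7|11)=-1; sign (−1)^0·+1^1·-1^2 = +1.
(a,b)_31: α=1, u≡8; β=0, v≡30 (mod 31); (8|31)=+1, (30|31)=-1; sign (−1)^0·+1^0·-1^1 = -1.
(a,b)_5: α=4, u≡1; β=1, v≡4 (mod 5); (1|5)=+1, (4|5)=+1; sign (−1)^0·+1^1·+1^4 = +1.
(31, 1045 / ℚ) ramifies at {19, 31}: a division algebra.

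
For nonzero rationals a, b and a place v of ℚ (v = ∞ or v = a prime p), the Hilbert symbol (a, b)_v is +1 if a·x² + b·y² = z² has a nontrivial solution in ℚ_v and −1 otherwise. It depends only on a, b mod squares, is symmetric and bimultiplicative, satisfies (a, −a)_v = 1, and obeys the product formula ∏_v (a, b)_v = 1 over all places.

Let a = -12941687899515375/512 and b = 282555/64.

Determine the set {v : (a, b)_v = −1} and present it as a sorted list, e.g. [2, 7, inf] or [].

[2, 3]

Mod squares: a ≡ -30030, b ≡ 31395. Check v ∈ {∞, 2, 3, 5, 7, 11, 13, 23}.
v=3: a=3^7·(≡1), b=3^3·(≡1) mod 3; (1|3)=+1, (1|3)=+1; (−1)^{7·3·1}·(+1)^3·(+1)^7 = -1.
v=5: a=5^3·(≡1), b=5^1·(≡4) mod 5; (1|5)=+1, (4|5)=+1; (−1)^{3·1·2}·(+1)^1·(+1)^3 = +1.
v=∞: -30030 < 0 and 31395 > 0  ⇒  (a,b)_∞ = +1.
v=13: a=13^3·(≡4), b=13^1·(≡1) mod 13; (4|13)=+1, (1|13)=+1; (−1)^{3·1·6}·(+1)^1·(+1)^3 = +1.
v=2: v_2(a)=-9, v_2(b)=-6; units ≡ 1, 3 (mod 8); ε·ε+αω+βω = 0·1+-9·1+-6·0 ≡ 1  ⇒  (a,b)_2 = -1.
v=11: a=11^1·(≡5), b=11^0·(≡1) mod 11; (5|11)=+1, (1|11)=+1; (−1)^{1·0·5}·(+1)^0·(+1)^1 = +1.
v=23: a=23^4·(≡2), b=23^1·(≡4) mod 23; (2|23)=+1, (4|23)=+1; (−1)^{4·1·11}·(+1)^1·(+1)^4 = +1.
v=7: a=7^1·(≡4), b=7^1·(≡3) mod 7; (4|7)=+1, (3|7)=-1; (−1)^{1·1·3}·(+1)^1·(-1)^1 = +1.
|Ram(-30030, 31395)| = 2, even; anisotropic at {2, 3}.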